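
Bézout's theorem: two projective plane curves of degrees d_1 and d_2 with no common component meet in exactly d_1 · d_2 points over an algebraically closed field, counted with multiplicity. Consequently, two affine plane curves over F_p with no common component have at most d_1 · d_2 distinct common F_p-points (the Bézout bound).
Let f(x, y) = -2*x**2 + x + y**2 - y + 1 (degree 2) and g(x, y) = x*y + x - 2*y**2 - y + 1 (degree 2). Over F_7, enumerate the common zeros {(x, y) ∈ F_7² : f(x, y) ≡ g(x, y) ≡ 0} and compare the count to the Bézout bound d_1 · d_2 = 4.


Common zeros: {(1, 1), (5, 6), (6, 6)}; count = 3; Bézout bound = 4.

deg(f) = 2, deg(g) = 2, so Bézout bound = 4.
Scan x ∈ F_7. For each x, list the y ∈ F_7 with f(x, y) ≡ 0 and those with g(x, y) ≡ 0 (mod 7); the common zeros in that column are the intersection.
  x = 0: f ≡ 0 at y ∈ {3, 5}; g ≡ 0 at y ∈ {4, 6}; common: ∅.
  x = 1: f ≡ 0 at y ∈ {0, 1}; g ≡ 0 at y ∈ {1, 6}; common: {1}.
  x = 2: f ≡ 0 at y ∈ {4}; g ≡ 0 at y ∈ {5, 6}; common: ∅.
  x = 3: f ≡ 0 at y ∈ {0, 1}; g ≡ 0 at y ∈ {2, 6}; common: ∅.
  x = 4: f ≡ 0 at y ∈ {3, 5}; g ≡ 0 at y ∈ {6}; common: ∅.
  x = 5: f ≡ 0 at y ∈ {2, 6}; g ≡ 0 at y ∈ {3, 6}; common: {6}.
  x = 6: f ≡ 0 at y ∈ {2, 6}; g ≡ 0 at y ∈ {0, 6}; common: {6}.
Collecting: common zeros = {(1, 1), (5, 6), (6, 6)}, so the count is 3.
Comparison with the Bézout bound: 3 ≤ 4 = deg(f)·deg(g), as expected for curves with no common component (the affine F_7-count falls short of the bound because intersections may lie at infinity, over extension fields, or carry multiplicity).


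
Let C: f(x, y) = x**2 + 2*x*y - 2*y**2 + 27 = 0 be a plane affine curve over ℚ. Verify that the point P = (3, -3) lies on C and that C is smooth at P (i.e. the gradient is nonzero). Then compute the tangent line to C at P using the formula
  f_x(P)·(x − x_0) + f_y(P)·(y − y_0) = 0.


Tangent line at P: 18*y + 54 = 0.

Step 1: f(3, -3) = 0, so P lies on C.
Step 2: partial derivatives
  f_x(x, y) = 2*x + 2*y, f_y(x, y) = 2*x - 4*y.
  f_x(P) = 0, f_y(P) = 18 (gradient nonzero, so P is smooth).
Step 3: tangent line at P: 0·(x − 3) + 18·(y − -3) = 0.
Expanding: 18*y + 54 = 0.


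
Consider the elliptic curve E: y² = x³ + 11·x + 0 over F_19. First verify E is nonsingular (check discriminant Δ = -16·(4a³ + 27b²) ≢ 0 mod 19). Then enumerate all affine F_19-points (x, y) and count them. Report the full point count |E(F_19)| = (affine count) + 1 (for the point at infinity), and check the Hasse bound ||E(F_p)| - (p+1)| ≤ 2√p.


Affine points = {(0, 0), (2, 7), (2, 12), (5, 3), (5, 16), (6, 4), (6, 15), (8, 7), (8, 12), (9, 7), (9, 12), (12, 6), (12, 13), (15, 5), (15, 14), (16, 4), (16, 15), (18, 8), (18, 11)}; affine count = 19; |E(F_19)| = 20.

Discriminant check: Δ ∝ 4a³ + 27b² = 4·11³ + 27·0² = 4·1331 + 27·0 ≡ 4 (mod 19). Nonzero ⇒ E is nonsingular.
For each x ∈ F_19, compute rhs = x³ + 11·x + 0 mod 19, then count y ∈ F_19 with y² ≡ rhs.
  x = 0: rhs = 0, matching y values: 0 (1 points).
  x = 1: rhs = 12, matching y values: none (0 points).
  x = 2: rhs = 11, matching y values: 7, 12 (2 points).
  x = 3: rhs = 3, matching y values: none (0 points).
  x = 4: rhs = 13, matching y values: none (0 points).
  x = 5: rhs = 9, matching y values: 3, 16 (2 points).
  x = 6: rhs = 16, matching y values: 4, 15 (2 points).
  x = 7: rhs = 2, matching y values: none (0 points).
  x = 8: rhs = 11, matching y values: 7, 12 (2 points).
  x = 9: rhs = 11, matching y values: 7, 12 (2 points).
  x = 10: rhs = 8, matching y values: none (0 points).
  x = 11: rhs = 8, matching y values: none (0 points).
  x = 12: rhs = 17, matching y values: 6, 13 (2 points).
  x = 13: rhs = 3, matching y values: none (0 points).
  x = 14: rhs = 10, matching y values: none (0 points).
  x = 15: rhs = 6, matching y values: 5, 14 (2 points).
  x = 16: rhs = 16, matching y values: 4, 15 (2 points).
  x = 17: rhs = 8, matching y values: none (0 points).
  x = 18: rhs = 7, matching y values: 8, 11 (2 points).
Total affine count: 19.
Full point count |E(F_19)| = 19 + 1 = 20.
Hasse bound: |20 − (19+1)| = |0| = 0 ≤ 2√19 ≈ 8.7178 ✓.


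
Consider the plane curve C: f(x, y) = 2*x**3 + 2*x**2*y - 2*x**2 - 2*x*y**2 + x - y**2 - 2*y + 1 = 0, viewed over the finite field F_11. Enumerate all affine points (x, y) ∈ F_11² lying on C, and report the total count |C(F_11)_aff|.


Affine F_11-points: {(2, 0), (2, 10), (3, 2), (3, 5), (4, 3), (4, 4), (5, 9), (6, 6), (6, 7), (8, 2), (8, 8), (10, 2), (10, 9)}; count = 13.

For each of the 121 pairs (x, y) ∈ F_11², evaluate f(x, y) mod 11. Record the zeros.
  x = 0: [0↦1, 1↦9, 2↦4, 3↦8, 4↦10, 5↦10, 6↦8, 7↦4, 8↦9, 9↦1, 10↦2]  zeros at y ∈ ∅
  x = 1: [0↦2, 1↦10, 2↦1, 3↦8, 4↦9, 5↦4, 6↦4, 7↦9, 8↦8, 9↦1, 10↦10]  zeros at y ∈ ∅
  x = 2: [0↦0, 1↦1, 2↦3, 3↦6, 4↦10, 5↦4, 6↦10, 7↦6, 8↦3, 9↦1, 10↦0]  zeros at y ∈ {0, 10}
  x = 3: [0↦7, 1↦5, 2↦0, 3↦3, 4↦3, 5↦0, 6↦5, 7↦7, 8↦6, 9↦2, 10↦6]  zeros at y ∈ {2, 5}
  x = 4: [0↦2, 1↦1, 2↦4, 3↦0, 4↦0, 5↦4, 6↦1, 7↦2, 8↦7, 9↦5, 10↦7]  zeros at y ∈ {3, 4}
  x = 5: [0↦8, 1↦1, 2↦5, 3↦9, 4↦2, 5↦6, 6↦10, 7↦3, 8↦7, 9↦0, 10↦4]  zeros at y ∈ {9}
  x = 6: [0↦4, 1↦6, 2↦4, 3↦9, 4↦10, 5↦7, 6↦0, 7↦0, 8↦7, 9↦10, 10↦9]  zeros at y ∈ {6, 7}
  x = 7: [0↦2, 1↦6, 2↦2, 3↦1, 4↦3, 5↦8, 6↦5, 7↦5, 8↦8, 9↦3, 10↦1]  zeros at y ∈ ∅
  x = 8: [0↦3, 1↦2, 2↦0, 3↦8, 4↦4, 5↦10, 6↦4, 7↦8, 8↦0, 9↦2, 10↦3]  zeros at y ∈ {2, 8}
  x = 9: [0↦8, 1↦6, 2↦10, 3↦9, 4↦3, 5↦3, 6↦9, 7↦10, 8↦6, 9↦8, 10↦5]  zeros at y ∈ ∅
  x = 10: [0↦7, 1↦8, 2↦0, 3↦5, 4↦1, 5↦10, 6↦10, 7↦1, 8↦5, 9↦0, 10↦8]  zeros at y ∈ {2, 9}
Collecting zeros: affine points = {(2, 0), (2, 10), (3, 2), (3, 5), (4, 3), (4, 4), (5, 9), (6, 6), (6, 7), (8, 2), (8, 8), (10, 2), (10, 9)}.
Total count |C(F_11)_aff| = 13.


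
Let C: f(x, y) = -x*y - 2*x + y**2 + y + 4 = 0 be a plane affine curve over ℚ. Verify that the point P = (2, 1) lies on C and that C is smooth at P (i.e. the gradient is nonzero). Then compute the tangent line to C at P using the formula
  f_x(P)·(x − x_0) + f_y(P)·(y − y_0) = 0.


Tangent line at P: -3*x + y + 5 = 0.

Step 1: f(2, 1) = 0, so P lies on C.
Step 2: partial derivatives
  f_x(x, y) = -y - 2, f_y(x, y) = -x + 2*y + 1.
  f_x(P) = -3, f_y(P) = 1 (gradient nonzero, so P is smooth).
Step 3: tangent line at P: -3·(x − 2) + 1·(y − 1) = 0.
Expanding: -3*x + y + 5 = 0.


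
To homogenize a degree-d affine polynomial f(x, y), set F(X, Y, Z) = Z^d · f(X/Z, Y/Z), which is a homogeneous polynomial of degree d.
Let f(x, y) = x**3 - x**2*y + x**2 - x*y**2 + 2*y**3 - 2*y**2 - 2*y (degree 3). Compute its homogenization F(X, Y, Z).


F(X, Y, Z) = X**3 - X**2*Y + X**2*Z - X*Y**2 + 2*Y**3 - 2*Y**2*Z - 2*Y*Z**2

deg(f) = 3.
Substitute x = X/Z, y = Y/Z into f, then multiply by Z^3.
  monomial 1·x^3·y^0 ↦ 1·X^3·Y^0·Z^0.
  monomial -1·x^2·y^1 ↦ -1·X^2·Y^1·Z^0.
  monomial 1·x^2·y^0 ↦ 1·X^2·Y^0·Z^1.
  monomial -1·x^1·y^2 ↦ -1·X^1·Y^2·Z^0.
  monomial 2·x^0·y^3 ↦ 2·X^0·Y^3·Z^0.
  monomial -2·x^0·y^2 ↦ -2·X^0·Y^2·Z^1.
  monomial -2·x^0·y^1 ↦ -2·X^0·Y^1·Z^2.
Collecting: F(X, Y, Z) = X**3 - X**2*Y + X**2*Z - X*Y**2 + 2*Y**3 - 2*Y**2*Z - 2*Y*Z**2.


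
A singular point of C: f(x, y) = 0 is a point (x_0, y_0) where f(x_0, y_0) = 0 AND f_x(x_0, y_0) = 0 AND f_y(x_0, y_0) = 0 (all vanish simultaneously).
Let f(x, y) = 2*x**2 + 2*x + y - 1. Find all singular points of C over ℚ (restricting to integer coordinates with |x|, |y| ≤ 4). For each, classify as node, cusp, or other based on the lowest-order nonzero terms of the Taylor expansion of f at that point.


No singular points in the scanned grid; C is smooth there.

Compute partial derivatives:
  f_x = 4*x + 2.
  f_y = 1.
f_y = 1 is a nonzero constant, so f_y never vanishes: no point (x, y) can satisfy f = f_x = f_y = 0. In particular no (x, y) ∈ {−4, ..., 4}² is singular; the curve is smooth.


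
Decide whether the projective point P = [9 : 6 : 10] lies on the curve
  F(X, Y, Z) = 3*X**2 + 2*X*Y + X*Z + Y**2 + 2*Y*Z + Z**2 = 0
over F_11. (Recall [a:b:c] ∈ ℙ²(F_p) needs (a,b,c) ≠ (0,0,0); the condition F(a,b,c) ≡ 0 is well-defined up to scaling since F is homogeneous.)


F(9,6,10) ≡ 4 (mod 11); P is NOT on the curve.

Evaluate F(9, 6, 10) term-by-term (mod 11).
  3*X**2 ↦ 3·81·1·1 = 243
  2*X*Y ↦ 2·9·6·1 = 108
  X*Z ↦ 1·9·1·10 = 90
  Y**2 ↦ 1·1·36·1 = 36
  2*Y*Z ↦ 2·1·6·10 = 120
  Z**2 ↦ 1·1·1·100 = 100
Sum: F(9, 6, 10) = (243) + (108) + (90) + (36) + (120) + (100) = 697.
Reducing mod 11: 697 ≡ 4 (mod 11).
Since F(a, b, c) ≡ 4 ≠ 0 (mod 11), P does NOT lie on the curve.


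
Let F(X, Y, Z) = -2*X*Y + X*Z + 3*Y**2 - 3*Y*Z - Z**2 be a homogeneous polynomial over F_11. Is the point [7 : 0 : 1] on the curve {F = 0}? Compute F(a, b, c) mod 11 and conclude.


F(7,0,1) ≡ 6 (mod 11); P is NOT on the curve.

Evaluate F(7, 0, 1) term-by-term (mod 11).
  -2*X*Y ↦ -2·7·0·1 = 0
  X*Z ↦ 1·7·1·1 = 7
  3*Y**2 ↦ 3·1·0·1 = 0
  -3*Y*Z ↦ -3·1·0·1 = 0
  -Z**2 ↦ -1·1·1·1 = -1
Sum: F(7, 0, 1) = (0) + (7) + (0) + (0) + (-1) = 6.
Reducing mod 11: 6 ≡ 6 (mod 11).
Since F(a, b, c) ≡ 6 ≠ 0 (mod 11), P does NOT lie on the curve.


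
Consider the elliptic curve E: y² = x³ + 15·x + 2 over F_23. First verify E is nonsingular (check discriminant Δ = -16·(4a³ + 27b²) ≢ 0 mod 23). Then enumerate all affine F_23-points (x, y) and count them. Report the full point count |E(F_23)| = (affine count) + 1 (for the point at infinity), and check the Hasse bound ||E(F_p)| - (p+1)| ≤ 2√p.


Affine points = {(0, 5), (0, 18), (1, 8), (1, 15), (5, 8), (5, 15), (6, 3), (6, 20), (7, 6), (7, 17), (8, 6), (8, 17), (10, 5), (10, 18), (11, 7), (11, 16), (12, 1), (12, 22), (13, 5), (13, 18), (14, 9), (14, 14), (17, 8), (17, 15), (18, 3), (18, 20), (19, 4), (19, 19), (22, 3), (22, 20)}; affine count = 30; |E(F_23)| = 31.

Discriminant check: Δ ∝ 4a³ + 27b² = 4·15³ + 27·2² = 4·3375 + 27·4 ≡ 15 (mod 23). Nonzero ⇒ E is nonsingular.
For each x ∈ F_23, compute rhs = x³ + 15·x + 2 mod 23, then count y ∈ F_23 with y² ≡ rhs.
  x = 0: rhs = 2, matching y values: 5, 18 (2 points).
  x = 1: rhs = 18, matching y values: 8, 15 (2 points).
  x = 2: rhs = 17, matching y values: none (0 points).
  x = 3: rhs = 5, matching y values: none (0 points).
  x = 4: rhs = 11, matching y values: none (0 points).
  x = 5: rhs = 18, matching y values: 8, 15 (2 points).
  x = 6: rhs = 9, matching y values: 3, 20 (2 points).
  x = 7: rhs = 13, matching y values: 6, 17 (2 points).
  x = 8: rhs = 13, matching y values: 6, 17 (2 points).
  x = 9: rhs = 15, matching y values: none (0 points).
  x = 10: rhs = 2, matching y values: 5, 18 (2 points).
  x = 11: rhs = 3, matching y values: 7, 16 (2 points).
  x = 12: rhs = 1, matching y values: 1, 22 (2 points).
  x = 13: rhs = 2, matching y values: 5, 18 (2 points).
  x = 14: rhs = 12, matching y values: 9, 14 (2 points).
  x = 15: rhs = 14, matching y values: none (0 points).
  x = 16: rhs = 14, matching y values: none (0 points).
  x = 17: rhs = 18, matching y values: 8, 15 (2 points).
  x = 18: rhs = 9, matching y values: 3, 20 (2 points).
  x = 19: rhs = 16, matching y values: 4, 19 (2 points).
  x = 20: rhs = 22, matching y values: none (0 points).
  x = 21: rhs = 10, matching y values: none (0 points).
  x = 22: rhs = 9, matching y values: 3, 20 (2 points).
Total affine count: 30.
Full point count |E(F_23)| = 30 + 1 = 31.
Hasse bound: |31 − (23+1)| = |7| = 7 ≤ 2√23 ≈ 9.5917 ✓.


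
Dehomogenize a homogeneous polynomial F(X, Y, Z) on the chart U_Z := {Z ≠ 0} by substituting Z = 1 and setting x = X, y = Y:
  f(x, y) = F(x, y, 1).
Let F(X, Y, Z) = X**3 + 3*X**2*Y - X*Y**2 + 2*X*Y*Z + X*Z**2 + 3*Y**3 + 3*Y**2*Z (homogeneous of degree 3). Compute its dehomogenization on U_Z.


f(x, y) = x**3 + 3*x**2*y - x*y**2 + 2*x*y + x + 3*y**3 + 3*y**2

On U_Z we set Z = 1. Each monomial c·X^i·Y^j·Z^k in F becomes c·x^i·y^j·1^k = c·x^i·y^j.
Substituting Z = 1: F(X, Y, 1) = x**3 + 3*x**2*y - x*y**2 + 2*x*y + x + 3*y**3 + 3*y**2.
Note: deg(f) ≤ deg(F) = 3; strict inequality happens when F is divisible by Z (lost terms).


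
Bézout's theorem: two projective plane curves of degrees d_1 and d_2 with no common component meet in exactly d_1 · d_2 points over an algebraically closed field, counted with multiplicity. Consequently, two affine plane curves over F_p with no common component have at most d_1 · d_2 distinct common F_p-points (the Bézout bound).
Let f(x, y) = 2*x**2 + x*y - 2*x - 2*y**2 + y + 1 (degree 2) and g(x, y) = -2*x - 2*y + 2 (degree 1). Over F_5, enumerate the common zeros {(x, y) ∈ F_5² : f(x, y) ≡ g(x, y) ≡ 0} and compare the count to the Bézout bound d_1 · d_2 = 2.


Common zeros: {(0, 1), (2, 4)}; count = 2; Bézout bound = 2.

deg(f) = 2, deg(g) = 1, so Bézout bound = 2.
Scan x ∈ F_5. For each x, list the y ∈ F_5 with f(x, y) ≡ 0 and those with g(x, y) ≡ 0 (mod 5); the common zeros in that column are the intersection.
  x = 0: f ≡ 0 at y ∈ {1, 2}; g ≡ 0 at y ∈ {1}; common: {1}.
  x = 1: f ≡ 0 at y ∈ ∅; g ≡ 0 at y ∈ {0}; common: ∅.
  x = 2: f ≡ 0 at y ∈ {0, 4}; g ≡ 0 at y ∈ {4}; common: {4}.
  x = 3: f ≡ 0 at y ∈ {1}; g ≡ 0 at y ∈ {3}; common: ∅.
  x = 4: f ≡ 0 at y ∈ {0}; g ≡ 0 at y ∈ {2}; common: ∅.
Collecting: common zeros = {(0, 1), (2, 4)}, so the count is 2.
Comparison with the Bézout bound: 2 ≤ 2 = deg(f)·deg(g), as expected for curves with no common component (the bound is attained).


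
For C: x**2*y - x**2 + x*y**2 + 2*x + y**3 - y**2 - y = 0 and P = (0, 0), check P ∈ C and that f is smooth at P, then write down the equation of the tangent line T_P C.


Tangent line at P: 2*x - y = 0.

Step 1: f(0, 0) = 0, so P lies on C.
Step 2: partial derivatives
  f_x(x, y) = 2*x*y - 2*x + y**2 + 2, f_y(x, y) = x**2 + 2*x*y + 3*y**2 - 2*y - 1.
  f_x(P) = 2, f_y(P) = -1 (gradient nonzero, so P is smooth).
Step 3: tangent line at P: 2·(x − 0) + -1·(y − 0) = 0.
Expanding: 2*x - y = 0.


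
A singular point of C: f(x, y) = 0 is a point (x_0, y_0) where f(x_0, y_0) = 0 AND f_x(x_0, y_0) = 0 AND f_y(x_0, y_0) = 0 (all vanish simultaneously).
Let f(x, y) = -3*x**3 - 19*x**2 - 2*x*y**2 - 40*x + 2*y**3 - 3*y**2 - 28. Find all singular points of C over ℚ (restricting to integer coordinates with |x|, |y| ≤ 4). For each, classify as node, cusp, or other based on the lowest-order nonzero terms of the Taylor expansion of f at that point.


Singular points: {(-2, 0)}; classification: node.

Compute partial derivatives:
  f_x = -9*x**2 - 38*x - 2*y**2 - 40.
  f_y = -4*x*y + 6*y**2 - 6*y.
Scan x_0 ∈ {−4, ..., 4}. For each x_0, f_y(x_0, y) is a polynomial in y; find its integer roots y ∈ {−4, ..., 4}, then test f_x and f at those candidates.
  x = -4: f_y(-4, y) = 6*y**2 + 10*y; vanishes at y ∈ {0}. (-4, 0): f_x = -32 ≠ 0.
  x = -3: f_y(-3, y) = 6*y**2 + 6*y; vanishes at y ∈ {-1, 0}. (-3, -1): f_x = -9 ≠ 0; (-3, 0): f_x = -7 ≠ 0.
  x = -2: f_y(-2, y) = 6*y**2 + 2*y; vanishes at y ∈ {0}. (-2, 0): f_x = 0, f = 0 — SINGULAR.
  x = -1: f_y(-1, y) = 6*y**2 - 2*y; vanishes at y ∈ {0}. (-1, 0): f_x = -11 ≠ 0.
  x = 0: f_y(0, y) = 6*y**2 - 6*y; vanishes at y ∈ {0, 1}. (0, 0): f_x = -40 ≠ 0; (0, 1): f_x = -42 ≠ 0.
  x = 1: f_y(1, y) = 6*y**2 - 10*y; vanishes at y ∈ {0}. (1, 0): f_x = -87 ≠ 0.
  x = 2: f_y(2, y) = 6*y**2 - 14*y; vanishes at y ∈ {0}. (2, 0): f_x = -152 ≠ 0.
  x = 3: f_y(3, y) = 6*y**2 - 18*y; vanishes at y ∈ {0, 3}. (3, 0): f_x = -235 ≠ 0; (3, 3): f_x = -253 ≠ 0.
  x = 4: f_y(4, y) = 6*y**2 - 22*y; vanishes at y ∈ {0}. (4, 0): f_x = -336 ≠ 0.
Only singular point on the grid: (-2, 0).
Classify: substitute x = -2 + u, y = 0 + v and expand: f = -3*u**3 - u**2 - 2*u*v**2 + 2*v**3 + v**2.
No constant or linear terms (consistent with a singular point). Quadratic part: -u**2 + v**2. Cubic part: -3*u**3 - 2*u*v**2 + 2*v**3.
The quadratic part v**2 - u**2 = (v − u)(v + u) splits into two distinct linear factors, so there are two distinct tangent lines y − 0 = ±(x − -2) — this is a node (ordinary double point).
Classification: node.


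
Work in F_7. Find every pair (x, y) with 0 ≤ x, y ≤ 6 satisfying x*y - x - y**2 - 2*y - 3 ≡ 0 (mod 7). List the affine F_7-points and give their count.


Affine F_7-points: {(2, 3), (2, 4), (4, 0), (4, 2), (6, 5), (6, 6)}; count = 6.

For each of the 49 pairs (x, y) ∈ F_7², evaluate f(x, y) mod 7. Record the zeros.
  x = 0: [0↦4, 1↦1, 2↦3, 3↦3, 4↦1, 5↦4, 6↦5]  zeros at y ∈ ∅
  x = 1: [0↦3, 1↦1, 2↦4, 3↦5, 4↦4, 5↦1, 6↦3]  zeros at y ∈ ∅
  x = 2: [0↦2, 1↦1, 2↦5, 3↦0, 4↦0, 5↦5, 6↦1]  zeros at y ∈ {3, 4}
  x = 3: [0↦1, 1↦1, 2↦6, 3↦2, 4↦3, 5↦2, 6↦6]  zeros at y ∈ ∅
  x = 4: [0↦0, 1↦1, 2↦0, 3↦4, 4↦6, 5↦6, 6↦4]  zeros at y ∈ {0, 2}
  x = 5: [0↦6, 1↦1, 2↦1, 3↦6, 4↦2, 5↦3, 6↦2]  zeros at y ∈ ∅
  x = 6: [0↦5, 1↦1, 2↦2, 3↦1, 4↦5, 5↦0, 6↦0]  zeros at y ∈ {5, 6}
Collecting zeros: affine points = {(2, 3), (2, 4), (4, 0), (4, 2), (6, 5), (6, 6)}.
Total count |C(F_7)_aff| = 6.


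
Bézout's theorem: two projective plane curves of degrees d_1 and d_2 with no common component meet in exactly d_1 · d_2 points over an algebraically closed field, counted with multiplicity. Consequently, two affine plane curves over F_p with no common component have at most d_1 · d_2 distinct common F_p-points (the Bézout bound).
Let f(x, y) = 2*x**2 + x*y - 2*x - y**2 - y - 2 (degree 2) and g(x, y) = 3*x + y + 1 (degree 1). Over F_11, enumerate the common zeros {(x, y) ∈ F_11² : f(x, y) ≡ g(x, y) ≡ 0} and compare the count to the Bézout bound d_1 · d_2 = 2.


Common zeros: {(3, 1)}; count = 1; Bézout bound = 2.

deg(f) = 2, deg(g) = 1, so Bézout bound = 2.
Scan x ∈ F_11. For each x, list the y ∈ F_11 with f(x, y) ≡ 0 and those with g(x, y) ≡ 0 (mod 11); the common zeros in that column are the intersection.
  x = 0: f ≡ 0 at y ∈ {4, 6}; g ≡ 0 at y ∈ {10}; common: ∅.
  x = 1: f ≡ 0 at y ∈ {3, 8}; g ≡ 0 at y ∈ {7}; common: ∅.
  x = 2: f ≡ 0 at y ∈ {2, 10}; g ≡ 0 at y ∈ {4}; common: ∅.
  x = 3: f ≡ 0 at y ∈ {1}; g ≡ 0 at y ∈ {1}; common: {1}.
  x = 4: f ≡ 0 at y ∈ {0, 3}; g ≡ 0 at y ∈ {9}; common: ∅.
  x = 5: f ≡ 0 at y ∈ {5, 10}; g ≡ 0 at y ∈ {6}; common: ∅.
  x = 6: f ≡ 0 at y ∈ {7, 9}; g ≡ 0 at y ∈ {3}; common: ∅.
  x = 7: f ≡ 0 at y ∈ {8, 9}; g ≡ 0 at y ∈ {0}; common: ∅.
  x = 8: f ≡ 0 at y ∈ {0, 7}; g ≡ 0 at y ∈ {8}; common: ∅.
  x = 9: f ≡ 0 at y ∈ {2, 6}; g ≡ 0 at y ∈ {5}; common: ∅.
  x = 10: f ≡ 0 at y ∈ {4, 5}; g ≡ 0 at y ∈ {2}; common: ∅.
Collecting: common zeros = {(3, 1)}, so the count is 1.
Comparison with the Bézout bound: 1 ≤ 2 = deg(f)·deg(g), as expected for curves with no common component (the affine F_11-count falls short of the bound because intersections may lie at infinity, over extension fields, or carry multiplicity).


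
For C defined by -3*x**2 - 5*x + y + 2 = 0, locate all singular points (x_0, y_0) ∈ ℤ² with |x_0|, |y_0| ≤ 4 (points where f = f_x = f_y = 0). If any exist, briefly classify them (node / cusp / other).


No singular points in the scanned grid; C is smooth there.

Compute partial derivatives:
  f_x = -6*x - 5.
  f_y = 1.
f_y = 1 is a nonzero constant, so f_y never vanishes: no point (x, y) can satisfy f = f_x = f_y = 0. In particular no (x, y) ∈ {−4, ..., 4}² is singular; the curve is smooth.


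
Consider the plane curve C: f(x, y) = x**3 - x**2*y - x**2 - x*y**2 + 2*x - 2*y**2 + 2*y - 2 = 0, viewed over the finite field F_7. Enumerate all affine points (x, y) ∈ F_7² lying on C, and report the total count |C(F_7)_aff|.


Affine F_7-points: {(0, 3), (0, 5), (1, 0), (1, 5), (2, 1), (2, 2), (4, 3), (4, 4), (5, 5)}; count = 9.

For each of the 49 pairs (x, y) ∈ F_7², evaluate f(x, y) mod 7. Record the zeros.
  x = 0: [0↦5, 1↦5, 2↦1, 3↦0, 4↦2, 5↦0, 6↦1]  zeros at y ∈ {3, 5}
  x = 1: [0↦0, 1↦5, 2↦4, 3↦4, 4↦5, 5↦0, 6↦3]  zeros at y ∈ {0, 5}
  x = 2: [0↦6, 1↦0, 2↦0, 3↦6, 4↦4, 5↦1, 6↦4]  zeros at y ∈ {1, 2}
  x = 3: [0↦1, 1↦3, 2↦2, 3↦5, 4↦5, 5↦2, 6↦3]  zeros at y ∈ ∅
  x = 4: [0↦5, 1↦6, 2↦2, 3↦0, 4↦0, 5↦2, 6↦6]  zeros at y ∈ {3, 4}
  x = 5: [0↦3, 1↦1, 2↦6, 3↦4, 4↦2, 5↦0, 6↦5]  zeros at y ∈ {5}
  x = 6: [0↦1, 1↦1, 2↦6, 3↦2, 4↦3, 5↦2, 6↦6]  zeros at y ∈ ∅
Collecting zeros: affine points = {(0, 3), (0, 5), (1, 0), (1, 5), (2, 1), (2, 2), (4, 3), (4, 4), (5, 5)}.
Total count |C(F_7)_aff| = 9.


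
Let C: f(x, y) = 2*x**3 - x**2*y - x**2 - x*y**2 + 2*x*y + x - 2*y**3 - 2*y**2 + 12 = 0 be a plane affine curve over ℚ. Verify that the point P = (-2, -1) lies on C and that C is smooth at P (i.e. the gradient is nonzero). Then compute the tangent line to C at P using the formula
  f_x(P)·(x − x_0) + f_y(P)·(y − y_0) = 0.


Tangent line at P: 22*x - 14*y + 30 = 0.

Step 1: f(-2, -1) = 0, so P lies on C.
Step 2: partial derivatives
  f_x(x, y) = 6*x**2 - 2*x*y - 2*x - y**2 + 2*y + 1, f_y(x, y) = -x**2 - 2*x*y + 2*x - 6*y**2 - 4*y.
  f_x(P) = 22, f_y(P) = -14 (gradient nonzero, so P is smooth).
Step 3: tangent line at P: 22·(x − -2) + -14·(y − -1) = 0.
Expanding: 22*x - 14*y + 30 = 0.


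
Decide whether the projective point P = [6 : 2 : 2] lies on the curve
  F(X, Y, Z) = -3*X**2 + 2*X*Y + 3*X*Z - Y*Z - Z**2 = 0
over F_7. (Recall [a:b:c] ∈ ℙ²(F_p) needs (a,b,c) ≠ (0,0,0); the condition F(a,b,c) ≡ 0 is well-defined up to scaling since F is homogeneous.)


F(6,2,2) ≡ 0 (mod 7); P is on the curve.

Evaluate F(6, 2, 2) term-by-term (mod 7).
  -3*X**2 ↦ -3·36·1·1 = -108
  2*X*Y ↦ 2·6·2·1 = 24
  3*X*Z ↦ 3·6·1·2 = 36
  -Y*Z ↦ -1·1·2·2 = -4
  -Z**2 ↦ -1·1·1·4 = -4
Sum: F(6, 2, 2) = (-108) + (24) + (36) + (-4) + (-4) = -56.
Reducing mod 7: -56 ≡ 0 (mod 7).
Since F(a, b, c) ≡ 0 (mod 7), P lies on the curve.


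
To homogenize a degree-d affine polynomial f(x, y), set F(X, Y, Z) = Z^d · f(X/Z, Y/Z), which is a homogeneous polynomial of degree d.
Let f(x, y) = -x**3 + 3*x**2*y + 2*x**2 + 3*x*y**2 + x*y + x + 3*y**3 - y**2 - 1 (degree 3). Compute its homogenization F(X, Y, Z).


F(X, Y, Z) = -X**3 + 3*X**2*Y + 2*X**2*Z + 3*X*Y**2 + X*Y*Z + X*Z**2 + 3*Y**3 - Y**2*Z - Z**3

deg(f) = 3.
Substitute x = X/Z, y = Y/Z into f, then multiply by Z^3.
  monomial -1·x^3·y^0 ↦ -1·X^3·Y^0·Z^0.
  monomial 3·x^2·y^1 ↦ 3·X^2·Y^1·Z^0.
  monomial 2·x^2·y^0 ↦ 2·X^2·Y^0·Z^1.
  monomial 3·x^1·y^2 ↦ 3·X^1·Y^2·Z^0.
  monomial 1·x^1·y^1 ↦ 1·X^1·Y^1·Z^1.
  monomial 1·x^1·y^0 ↦ 1·X^1·Y^0·Z^2.
  monomial 3·x^0·y^3 ↦ 3·X^0·Y^3·Z^0.
  monomial -1·x^0·y^2 ↦ -1·X^0·Y^2·Z^1.
  monomial -1·x^0·y^0 ↦ -1·X^0·Y^0·Z^3.
Collecting: F(X, Y, Z) = -X**3 + 3*X**2*Y + 2*X**2*Z + 3*X*Y**2 + X*Y*Z + X*Z**2 + 3*Y**3 - Y**2*Z - Z**3.


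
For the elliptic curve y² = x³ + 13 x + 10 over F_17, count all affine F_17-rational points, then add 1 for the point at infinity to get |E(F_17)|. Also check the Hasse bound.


Affine points = {(3, 5), (3, 12), (5, 8), (5, 9), (6, 7), (6, 10), (7, 6), (7, 11), (10, 1), (10, 16), (13, 8), (13, 9), (16, 8), (16, 9)}; affine count = 14; |E(F_17)| = 15.

Discriminant check: Δ ∝ 4a³ + 27b² = 4·13³ + 27·10² = 4·2197 + 27·100 ≡ 13 (mod 17). Nonzero ⇒ E is nonsingular.
For each x ∈ F_17, compute rhs = x³ + 13·x + 10 mod 17, then count y ∈ F_17 with y² ≡ rhs.
  x = 0: rhs = 10, matching y values: none (0 points).
  x = 1: rhs = 7, matching y values: none (0 points).
  x = 2: rhs = 10, matching y values: none (0 points).
  x = 3: rhs = 8, matching y values: 5, 12 (2 points).
  x = 4: rhs = 7, matching y values: none (0 points).
  x = 5: rhs = 13, matching y values: 8, 9 (2 points).
  x = 6: rhs = 15, matching y values: 7, 10 (2 points).
  x = 7: rhs = 2, matching y values: 6, 11 (2 points).
  x = 8: rhs = 14, matching y values: none (0 points).
  x = 9: rhs = 6, matching y values: none (0 points).
  x = 10: rhs = 1, matching y values: 1, 16 (2 points).
  x = 11: rhs = 5, matching y values: none (0 points).
  x = 12: rhs = 7, matching y values: none (0 points).
  x = 13: rhs = 13, matching y values: 8, 9 (2 points).
  x = 14: rhs = 12, matching y values: none (0 points).
  x = 15: rhs = 10, matching y values: none (0 points).
  x = 16: rhs = 13, matching y values: 8, 9 (2 points).
Total affine count: 14.
Full point count |E(F_17)| = 14 + 1 = 15.
Hasse bound: |15 − (17+1)| = |-3| = 3 ≤ 2√17 ≈ 8.2462 ✓.


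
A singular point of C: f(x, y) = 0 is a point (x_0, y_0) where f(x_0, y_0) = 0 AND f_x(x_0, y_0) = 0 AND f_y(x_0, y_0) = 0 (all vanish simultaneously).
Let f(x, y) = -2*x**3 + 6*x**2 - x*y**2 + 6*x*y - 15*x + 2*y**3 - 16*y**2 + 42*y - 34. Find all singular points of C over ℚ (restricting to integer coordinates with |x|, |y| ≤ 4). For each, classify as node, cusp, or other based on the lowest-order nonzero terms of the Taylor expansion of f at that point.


Singular points: {(1, 3)}; classification: cusp.

Compute partial derivatives:
  f_x = -6*x**2 + 12*x - y**2 + 6*y - 15.
  f_y = -2*x*y + 6*x + 6*y**2 - 32*y + 42.
Scan x_0 ∈ {−4, ..., 4}. For each x_0, f_y(x_0, y) is a polynomial in y; find its integer roots y ∈ {−4, ..., 4}, then test f_x and f at those candidates.
  x = -4: f_y(-4, y) = 6*y**2 - 24*y + 18; vanishes at y ∈ {1, 3}. (-4, 1): f_x = -154 ≠ 0; (-4, 3): f_x = -150 ≠ 0.
  x = -3: f_y(-3, y) = 6*y**2 - 26*y + 24; vanishes at y ∈ {3}. (-3, 3): f_x = -96 ≠ 0.
  x = -2: f_y(-2, y) = 6*y**2 - 28*y + 30; vanishes at y ∈ {3}. (-2, 3): f_x = -54 ≠ 0.
  x = -1: f_y(-1, y) = 6*y**2 - 30*y + 36; vanishes at y ∈ {2, 3}. (-1, 2): f_x = -25 ≠ 0; (-1, 3): f_x = -24 ≠ 0.
  x = 0: f_y(0, y) = 6*y**2 - 32*y + 42; vanishes at y ∈ {3}. (0, 3): f_x = -6 ≠ 0.
  x = 1: f_y(1, y) = 6*y**2 - 34*y + 48; vanishes at y ∈ {3}. (1, 3): f_x = 0, f = 0 — SINGULAR.
  x = 2: f_y(2, y) = 6*y**2 - 36*y + 54; vanishes at y ∈ {3}. (2, 3): f_x = -6 ≠ 0.
  x = 3: f_y(3, y) = 6*y**2 - 38*y + 60; vanishes at y ∈ {3}. (3, 3): f_x = -24 ≠ 0.
  x = 4: f_y(4, y) = 6*y**2 - 40*y + 66; vanishes at y ∈ {3}. (4, 3): f_x = -54 ≠ 0.
Only singular point on the grid: (1, 3).
Classify: substitute x = 1 + u, y = 3 + v and expand: f = -2*u**3 - u*v**2 + 2*v**3 + v**2.
No constant or linear terms (consistent with a singular point). Quadratic part: v**2. Cubic part: -2*u**3 - u*v**2 + 2*v**3.
The quadratic part v**2 is a perfect square, so there is a single (double) tangent line v = 0, i.e. y = 3. Restricting the cubic part to that line (v = 0) leaves -2*u**3 ≠ 0, so f is not divisible by v and the branch is v² ≈ 2*u**3 to lowest order — this is a cusp.
Classification: cusp.


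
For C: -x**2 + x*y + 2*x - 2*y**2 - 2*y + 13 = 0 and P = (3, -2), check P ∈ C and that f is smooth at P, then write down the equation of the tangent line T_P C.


Tangent line at P: -6*x + 9*y + 36 = 0.

Step 1: f(3, -2) = 0, so P lies on C.
Step 2: partial derivatives
  f_x(x, y) = -2*x + y + 2, f_y(x, y) = x - 4*y - 2.
  f_x(P) = -6, f_y(P) = 9 (gradient nonzero, so P is smooth).
Step 3: tangent line at P: -6·(x − 3) + 9·(y − -2) = 0.
Expanding: -6*x + 9*y + 36 = 0.


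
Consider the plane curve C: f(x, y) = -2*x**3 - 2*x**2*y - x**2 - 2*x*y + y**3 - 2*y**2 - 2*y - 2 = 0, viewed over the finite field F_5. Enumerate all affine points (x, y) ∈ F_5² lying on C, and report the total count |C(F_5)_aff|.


Affine F_5-points: {(0, 1), (1, 0), (2, 2), (2, 3), (3, 0), (4, 2)}; count = 6.

For each of the 25 pairs (x, y) ∈ F_5², evaluate f(x, y) mod 5. Record the zeros.
  x = 0: [0↦3, 1↦0, 2↦4, 3↦1, 4↦2]  zeros at y ∈ {1}
  x = 1: [0↦0, 1↦3, 2↦3, 3↦1, 4↦3]  zeros at y ∈ {0}
  x = 2: [0↦3, 1↦3, 2↦0, 3↦0, 4↦4]  zeros at y ∈ {2, 3}
  x = 3: [0↦0, 1↦3, 2↦3, 3↦1, 4↦3]  zeros at y ∈ {0}
  x = 4: [0↦4, 1↦1, 2↦0, 3↦2, 4↦3]  zeros at y ∈ {2}
Collecting zeros: affine points = {(0, 1), (1, 0), (2, 2), (2, 3), (3, 0), (4, 2)}.
Total count |C(F_5)_aff| = 6.


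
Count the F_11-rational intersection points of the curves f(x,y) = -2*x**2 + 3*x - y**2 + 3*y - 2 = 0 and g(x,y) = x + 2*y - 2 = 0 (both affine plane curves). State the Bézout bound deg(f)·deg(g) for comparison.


Common zeros: {(0, 1), (6, 9)}; count = 2; Bézout bound = 2.

deg(f) = 2, deg(g) = 1, so Bézout bound = 2.
Scan x ∈ F_11. For each x, list the y ∈ F_11 with f(x, y) ≡ 0 and those with g(x, y) ≡ 0 (mod 11); the common zeros in that column are the intersection.
  x = 0: f ≡ 0 at y ∈ {1, 2}; g ≡ 0 at y ∈ {1}; common: {1}.
  x = 1: f ≡ 0 at y ∈ {5, 9}; g ≡ 0 at y ∈ {6}; common: ∅.
  x = 2: f ≡ 0 at y ∈ {6, 8}; g ≡ 0 at y ∈ {0}; common: ∅.
  x = 3: f ≡ 0 at y ∈ {0, 3}; g ≡ 0 at y ∈ {5}; common: ∅.
  x = 4: f ≡ 0 at y ∈ {0, 3}; g ≡ 0 at y ∈ {10}; common: ∅.
  x = 5: f ≡ 0 at y ∈ {6, 8}; g ≡ 0 at y ∈ {4}; common: ∅.
  x = 6: f ≡ 0 at y ∈ {5, 9}; g ≡ 0 at y ∈ {9}; common: {9}.
  x = 7: f ≡ 0 at y ∈ {1, 2}; g ≡ 0 at y ∈ {3}; common: ∅.
  x = 8: f ≡ 0 at y ∈ {4, 10}; g ≡ 0 at y ∈ {8}; common: ∅.
  x = 9: f ≡ 0 at y ∈ {7}; g ≡ 0 at y ∈ {2}; common: ∅.
  x = 10: f ≡ 0 at y ∈ {4, 10}; g ≡ 0 at y ∈ {7}; common: ∅.
Collecting: common zeros = {(0, 1), (6, 9)}, so the count is 2.
Comparison with the Bézout bound: 2 ≤ 2 = deg(f)·deg(g), as expected for curves with no common component (the bound is attained).


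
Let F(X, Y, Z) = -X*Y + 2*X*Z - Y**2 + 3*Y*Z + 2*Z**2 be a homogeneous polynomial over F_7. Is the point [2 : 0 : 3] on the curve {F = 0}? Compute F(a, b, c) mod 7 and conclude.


F(2,0,3) ≡ 2 (mod 7); P is NOT on the curve.

Evaluate F(2, 0, 3) term-by-term (mod 7).
  -X*Y ↦ -1·2·0·1 = 0
  2*X*Z ↦ 2·2·1·3 = 12
  -Y**2 ↦ -1·1·0·1 = 0
  3*Y*Z ↦ 3·1·0·3 = 0
  2*Z**2 ↦ 2·1·1·9 = 18
Sum: F(2, 0, 3) = (0) + (12) + (0) + (0) + (18) = 30.
Reducing mod 7: 30 ≡ 2 (mod 7).
Since F(a, b, c) ≡ 2 ≠ 0 (mod 7), P does NOT lie on the curve.


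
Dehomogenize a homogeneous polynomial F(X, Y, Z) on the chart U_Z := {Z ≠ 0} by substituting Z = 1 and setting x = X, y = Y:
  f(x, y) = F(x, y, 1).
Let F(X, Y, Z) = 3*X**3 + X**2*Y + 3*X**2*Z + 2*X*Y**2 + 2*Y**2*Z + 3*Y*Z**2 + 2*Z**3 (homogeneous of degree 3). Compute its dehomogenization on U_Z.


f(x, y) = 3*x**3 + x**2*y + 3*x**2 + 2*x*y**2 + 2*y**2 + 3*y + 2

On U_Z we set Z = 1. Each monomial c·X^i·Y^j·Z^k in F becomes c·x^i·y^j·1^k = c·x^i·y^j.
Substituting Z = 1: F(X, Y, 1) = 3*x**3 + x**2*y + 3*x**2 + 2*x*y**2 + 2*y**2 + 3*y + 2.
Note: deg(f) ≤ deg(F) = 3; strict inequality happens when F is divisible by Z (lost terms).


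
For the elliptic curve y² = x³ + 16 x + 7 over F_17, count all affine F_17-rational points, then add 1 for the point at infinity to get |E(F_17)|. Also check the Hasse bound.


Affine points = {(2, 8), (2, 9), (4, 4), (4, 13), (5, 5), (5, 12), (6, 8), (6, 9), (8, 1), (8, 16), (9, 8), (9, 9), (11, 1), (11, 16), (13, 7), (13, 10), (14, 0), (15, 1), (15, 16)}; affine count = 19; |E(F_17)| = 20.

Discriminant check: Δ ∝ 4a³ + 27b² = 4·16³ + 27·7² = 4·4096 + 27·49 ≡ 10 (mod 17). Nonzero ⇒ E is nonsingular.
For each x ∈ F_17, compute rhs = x³ + 16·x + 7 mod 17, then count y ∈ F_17 with y² ≡ rhs.
  x = 0: rhs = 7, matching y values: none (0 points).
  x = 1: rhs = 7, matching y values: none (0 points).
  x = 2: rhs = 13, matching y values: 8, 9 (2 points).
  x = 3: rhs = 14, matching y values: none (0 points).
  x = 4: rhs = 16, matching y values: 4, 13 (2 points).
  x = 5: rhs = 8, matching y values: 5, 12 (2 points).
  x = 6: rhs = 13, matching y values: 8, 9 (2 points).
  x = 7: rhs = 3, matching y values: none (0 points).
  x = 8: rhs = 1, matching y values: 1, 16 (2 points).
  x = 9: rhs = 13, matching y values: 8, 9 (2 points).
  x = 10: rhs = 11, matching y values: none (0 points).
  x = 11: rhs = 1, matching y values: 1, 16 (2 points).
  x = 12: rhs = 6, matching y values: none (0 points).
  x = 13: rhs = 15, matching y values: 7, 10 (2 points).
  x = 14: rhs = 0, matching y values: 0 (1 points).
  x = 15: rhs = 1, matching y values: 1, 16 (2 points).
  x = 16: rhs = 7, matching y values: none (0 points).
Total affine count: 19.
Full point count |E(F_17)| = 19 + 1 = 20.
Hasse bound: |20 − (17+1)| = |2| = 2 ≤ 2√17 ≈ 8.2462 ✓.


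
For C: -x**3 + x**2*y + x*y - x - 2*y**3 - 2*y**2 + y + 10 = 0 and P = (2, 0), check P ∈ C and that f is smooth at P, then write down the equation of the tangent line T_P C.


Tangent line at P: -13*x + 7*y + 26 = 0.

Step 1: f(2, 0) = 0, so P lies on C.
Step 2: partial derivatives
  f_x(x, y) = -3*x**2 + 2*x*y + y - 1, f_y(x, y) = x**2 + x - 6*y**2 - 4*y + 1.
  f_x(P) = -13, f_y(P) = 7 (gradient nonzero, so P is smooth).
Step 3: tangent line at P: -13·(x − 2) + 7·(y − 0) = 0.
Expanding: -13*x + 7*y + 26 = 0.


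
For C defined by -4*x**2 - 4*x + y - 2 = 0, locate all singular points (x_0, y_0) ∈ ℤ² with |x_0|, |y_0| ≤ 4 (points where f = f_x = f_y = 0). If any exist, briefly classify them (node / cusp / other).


No singular points in the scanned grid; C is smooth there.

Compute partial derivatives:
  f_x = -8*x - 4.
  f_y = 1.
f_y = 1 is a nonzero constant, so f_y never vanishes: no point (x, y) can satisfy f = f_x = f_y = 0. In particular no (x, y) ∈ {−4, ..., 4}² is singular; the curve is smooth.


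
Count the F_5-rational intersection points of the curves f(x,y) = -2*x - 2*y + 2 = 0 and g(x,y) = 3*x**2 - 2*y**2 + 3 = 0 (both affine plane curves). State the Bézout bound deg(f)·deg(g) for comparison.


Common zeros: ∅; count = 0; Bézout bound = 2.

deg(f) = 1, deg(g) = 2, so Bézout bound = 2.
Scan x ∈ F_5. For each x, list the y ∈ F_5 with f(x, y) ≡ 0 and those with g(x, y) ≡ 0 (mod 5); the common zeros in that column are the intersection.
  x = 0: f ≡ 0 at y ∈ {1}; g ≡ 0 at y ∈ {2, 3}; common: ∅.
  x = 1: f ≡ 0 at y ∈ {0}; g ≡ 0 at y ∈ ∅; common: ∅.
  x = 2: f ≡ 0 at y ∈ {4}; g ≡ 0 at y ∈ {0}; common: ∅.
  x = 3: f ≡ 0 at y ∈ {3}; g ≡ 0 at y ∈ {0}; common: ∅.
  x = 4: f ≡ 0 at y ∈ {2}; g ≡ 0 at y ∈ ∅; common: ∅.
Collecting: common zeros = ∅, so the count is 0.
Comparison with the Bézout bound: 0 ≤ 2 = deg(f)·deg(g), as expected for curves with no common component (the affine F_5-count falls short of the bound because intersections may lie at infinity, over extension fields, or carry multiplicity).


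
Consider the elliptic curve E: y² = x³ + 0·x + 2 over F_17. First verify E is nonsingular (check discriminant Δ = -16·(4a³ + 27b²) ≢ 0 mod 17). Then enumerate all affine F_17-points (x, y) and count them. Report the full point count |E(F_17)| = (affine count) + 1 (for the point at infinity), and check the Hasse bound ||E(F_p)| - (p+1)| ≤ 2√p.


Affine points = {(0, 6), (0, 11), (4, 7), (4, 10), (5, 5), (5, 12), (8, 2), (8, 15), (9, 0), (10, 4), (10, 13), (12, 8), (12, 9), (14, 3), (14, 14), (16, 1), (16, 16)}; affine count = 17; |E(F_17)| = 18.

Discriminant check: Δ ∝ 4a³ + 27b² = 4·0³ + 27·2² = 4·0 + 27·4 ≡ 6 (mod 17). Nonzero ⇒ E is nonsingular.
For each x ∈ F_17, compute rhs = x³ + 0·x + 2 mod 17, then count y ∈ F_17 with y² ≡ rhs.
  x = 0: rhs = 2, matching y values: 6, 11 (2 points).
  x = 1: rhs = 3, matching y values: none (0 points).
  x = 2: rhs = 10, matching y values: none (0 points).
  x = 3: rhs = 12, matching y values: none (0 points).
  x = 4: rhs = 15, matching y values: 7, 10 (2 points).
  x = 5: rhs = 8, matching y values: 5, 12 (2 points).
  x = 6: rhs = 14, matching y values: none (0 points).
  x = 7: rhs = 5, matching y values: none (0 points).
  x = 8: rhs = 4, matching y values: 2, 15 (2 points).
  x = 9: rhs = 0, matching y values: 0 (1 points).
  x = 10: rhs = 16, matching y values: 4, 13 (2 points).
  x = 11: rhs = 7, matching y values: none (0 points).
  x = 12: rhs = 13, matching y values: 8, 9 (2 points).
  x = 13: rhs = 6, matching y values: none (0 points).
  x = 14: rhs = 9, matching y values: 3, 14 (2 points).
  x = 15: rhs = 11, matching y values: none (0 points).
  x = 16: rhs = 1, matching y values: 1, 16 (2 points).
Total affine count: 17.
Full point count |E(F_17)| = 17 + 1 = 18.
Hasse bound: |18 − (17+1)| = |0| = 0 ≤ 2√17 ≈ 8.2462 ✓.


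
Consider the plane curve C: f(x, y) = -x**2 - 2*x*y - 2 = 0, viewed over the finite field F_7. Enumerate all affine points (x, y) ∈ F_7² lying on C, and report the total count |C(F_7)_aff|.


Affine F_7-points: {(1, 2), (2, 2), (3, 4), (4, 3), (5, 5), (6, 5)}; count = 6.

For each of the 49 pairs (x, y) ∈ F_7², evaluate f(x, y) mod 7. Record the zeros.
  x = 0: [0↦5, 1↦5, 2↦5, 3↦5, 4↦5, 5↦5, 6↦5]  zeros at y ∈ ∅
  x = 1: [0↦4, 1↦2, 2↦0, 3↦5, 4↦3, 5↦1, 6↦6]  zeros at y ∈ {2}
  x = 2: [0↦1, 1↦4, 2↦0, 3↦3, 4↦6, 5↦2, 6↦5]  zeros at y ∈ {2}
  x = 3: [0↦3, 1↦4, 2↦5, 3↦6, 4↦0, 5↦1, 6↦2]  zeros at y ∈ {4}
  x = 4: [0↦3, 1↦2, 2↦1, 3↦0, 4↦6, 5↦5, 6↦4]  zeros at y ∈ {3}
  x = 5: [0↦1, 1↦5, 2↦2, 3↦6, 4↦3, 5↦0, 6↦4]  zeros at y ∈ {5}
  x = 6: [0↦4, 1↦6, 2↦1, 3↦3, 4↦5, 5↦0, 6↦2]  zeros at y ∈ {5}
Collecting zeros: affine points = {(1, 2), (2, 2), (3, 4), (4, 3), (5, 5), (6, 5)}.
Total count |C(F_7)_aff| = 6.


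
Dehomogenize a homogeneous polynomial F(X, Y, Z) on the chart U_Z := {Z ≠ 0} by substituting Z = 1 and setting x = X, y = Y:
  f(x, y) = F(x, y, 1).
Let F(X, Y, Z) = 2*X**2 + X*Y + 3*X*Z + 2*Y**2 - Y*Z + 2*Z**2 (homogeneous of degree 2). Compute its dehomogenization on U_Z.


f(x, y) = 2*x**2 + x*y + 3*x + 2*y**2 - y + 2

On U_Z we set Z = 1. Each monomial c·X^i·Y^j·Z^k in F becomes c·x^i·y^j·1^k = c·x^i·y^j.
Substituting Z = 1: F(X, Y, 1) = 2*x**2 + x*y + 3*x + 2*y**2 - y + 2.
Note: deg(f) ≤ deg(F) = 2; strict inequality happens when F is divisible by Z (lost terms).


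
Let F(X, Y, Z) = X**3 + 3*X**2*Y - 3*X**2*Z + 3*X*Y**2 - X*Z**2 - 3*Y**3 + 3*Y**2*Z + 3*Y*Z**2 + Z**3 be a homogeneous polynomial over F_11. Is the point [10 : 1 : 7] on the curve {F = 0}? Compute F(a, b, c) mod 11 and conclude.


F(10,1,7) ≡ 7 (mod 11); P is NOT on the curve.

Evaluate F(10, 1, 7) term-by-term (mod 11).
  X**3 ↦ 1·1000·1·1 = 1000
  3*X**2*Y ↦ 3·100·1·1 = 300
  -3*X**2*Z ↦ -3·100·1·7 = -2100
  3*X*Y**2 ↦ 3·10·1·1 = 30
  -X*Z**2 ↦ -1·10·1·49 = -490
  -3*Y**3 ↦ -3·1·1·1 = -3
  3*Y**2*Z ↦ 3·1·1·7 = 21
  3*Y*Z**2 ↦ 3·1·1·49 = 147
  Z**3 ↦ 1·1·1·343 = 343
Sum: F(10, 1, 7) = (1000) + (300) + (-2100) + (30) + (-490) + (-3) + (21) + (147) + (343) = -752.
Reducing mod 11: -752 ≡ 7 (mod 11).
Since F(a, b, c) ≡ 7 ≠ 0 (mod 11), P does NOT lie on the curve.


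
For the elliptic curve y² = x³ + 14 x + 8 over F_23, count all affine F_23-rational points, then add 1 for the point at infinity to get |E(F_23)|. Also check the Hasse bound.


Affine points = {(0, 10), (0, 13), (1, 0), (3, 10), (3, 13), (4, 6), (4, 17), (6, 3), (6, 20), (7, 9), (7, 14), (9, 9), (9, 14), (12, 8), (12, 15), (13, 8), (13, 15), (14, 2), (14, 21), (16, 2), (16, 21), (19, 7), (19, 16), (20, 10), (20, 13), (21, 8), (21, 15), (22, 4), (22, 19)}; affine count = 29; |E(F_23)| = 30.

Discriminant check: Δ ∝ 4a³ + 27b² = 4·14³ + 27·8² = 4·2744 + 27·64 ≡ 8 (mod 23). Nonzero ⇒ E is nonsingular.
For each x ∈ F_23, compute rhs = x³ + 14·x + 8 mod 23, then count y ∈ F_23 with y² ≡ rhs.
  x = 0: rhs = 8, matching y values: 10, 13 (2 points).
  x = 1: rhs = 0, matching y values: 0 (1 points).
  x = 2: rhs = 21, matching y values: none (0 points).
  x = 3: rhs = 8, matching y values: 10, 13 (2 points).
  x = 4: rhs = 13, matching y values: 6, 17 (2 points).
  x = 5: rhs = 19, matching y values: none (0 points).
  x = 6: rhs = 9, matching y values: 3, 20 (2 points).
  x = 7: rhs = 12, matching y values: 9, 14 (2 points).
  x = 8: rhs = 11, matching y values: none (0 points).
  x = 9: rhs = 12, matching y values: 9, 14 (2 points).
  x = 10: rhs = 21, matching y values: none (0 points).
  x = 11: rhs = 21, matching y values: none (0 points).
  x = 12: rhs = 18, matching y values: 8, 15 (2 points).
  x = 13: rhs = 18, matching y values: 8, 15 (2 points).
  x = 14: rhs = 4, matching y values: 2, 21 (2 points).
  x = 15: rhs = 5, matching y values: none (0 points).
  x = 16: rhs = 4, matching y values: 2, 21 (2 points).
  x = 17: rhs = 7, matching y values: none (0 points).
  x = 18: rhs = 20, matching y values: none (0 points).
  x = 19: rhs = 3, matching y values: 7, 16 (2 points).
  x = 20: rhs = 8, matching y values: 10, 13 (2 points).
  x = 21: rhs = 18, matching y values: 8, 15 (2 points).
  x = 22: rhs = 16, matching y values: 4, 19 (2 points).
Total affine count: 29.
Full point count |E(F_23)| = 29 + 1 = 30.
Hasse bound: |30 − (23+1)| = |6| = 6 ≤ 2√23 ≈ 9.5917 ✓.
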